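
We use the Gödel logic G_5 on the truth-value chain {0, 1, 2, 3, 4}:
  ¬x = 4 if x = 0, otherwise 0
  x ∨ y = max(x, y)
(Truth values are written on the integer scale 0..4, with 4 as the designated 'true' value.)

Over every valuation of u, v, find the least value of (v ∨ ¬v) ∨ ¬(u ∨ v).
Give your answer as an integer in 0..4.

1

Take u = 0, v = 1:
¬v = ¬1 = 0
v ∨ ¬v = 1 ∨ 0 = 1
u ∨ v = 0 ∨ 1 = 1
¬(u ∨ v) = ¬1 = 0
(v ∨ ¬v) ∨ ¬(u ∨ v) = 1 ∨ 0 = 1
No assignment yields a value below 1, so this is the minimum.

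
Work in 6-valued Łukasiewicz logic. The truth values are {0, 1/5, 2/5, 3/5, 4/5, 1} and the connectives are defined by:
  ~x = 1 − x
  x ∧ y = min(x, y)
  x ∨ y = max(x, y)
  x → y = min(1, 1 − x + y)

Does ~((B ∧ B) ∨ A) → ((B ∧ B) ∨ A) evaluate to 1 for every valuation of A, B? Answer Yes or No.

No

Counterexample: take A = 0, B = 0.
B ∧ B = 0 ∧ 0 = 0
(B ∧ B) ∨ A = 0 ∨ 0 = 0
~((B ∧ B) ∨ A) = ~0 = 1
B ∧ B = 0 ∧ 0 = 0
(B ∧ B) ∨ A = 0 ∨ 0 = 0
~((B ∧ B) ∨ A) → ((B ∧ B) ∨ A) = 1 → 0 = 0
This gives 0 ≠ 1.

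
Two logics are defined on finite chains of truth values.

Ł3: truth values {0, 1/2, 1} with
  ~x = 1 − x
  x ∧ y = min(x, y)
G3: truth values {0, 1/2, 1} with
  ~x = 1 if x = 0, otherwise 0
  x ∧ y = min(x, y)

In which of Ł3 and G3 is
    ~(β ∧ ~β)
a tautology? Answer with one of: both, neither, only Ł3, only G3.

In Ł3: at β = 1/2 the value is 1/2 — not a tautology.
In G3: every assignment gives 1 — tautology.

only G3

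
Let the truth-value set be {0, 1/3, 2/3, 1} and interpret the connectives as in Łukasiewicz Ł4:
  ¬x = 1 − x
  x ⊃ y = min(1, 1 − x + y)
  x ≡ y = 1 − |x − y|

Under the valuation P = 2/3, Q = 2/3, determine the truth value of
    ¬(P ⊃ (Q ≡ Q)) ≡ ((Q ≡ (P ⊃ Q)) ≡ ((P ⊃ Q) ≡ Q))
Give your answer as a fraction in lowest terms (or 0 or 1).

Q ≡ Q = 2/3 ≡ 2/3 = 1
P ⊃ (Q ≡ Q) = 2/3 ⊃ 1 = 1
¬(P ⊃ (Q ≡ Q)) = ¬1 = 0
P ⊃ Q = 2/3 ⊃ 2/3 = 1
Q ≡ (P ⊃ Q) = 2/3 ≡ 1 = 2/3
P ⊃ Q = 2/3 ⊃ 2/3 = 1
(P ⊃ Q) ≡ Q = 1 ≡ 2/3 = 2/3
(Q ≡ (P ⊃ Q)) ≡ ((P ⊃ Q) ≡ Q) = 2/3 ≡ 2/3 = 1
¬(P ⊃ (Q ≡ Q)) ≡ ((Q ≡ (P ⊃ Q)) ≡ ((P ⊃ Q) ≡ Q)) = 0 ≡ 1 = 0

0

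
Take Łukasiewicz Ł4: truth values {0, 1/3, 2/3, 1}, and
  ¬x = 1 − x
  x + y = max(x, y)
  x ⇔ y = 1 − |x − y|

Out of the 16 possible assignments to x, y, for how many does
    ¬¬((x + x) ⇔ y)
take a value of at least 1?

x = 0, y = 0 ↦ 1  ≥
x = 0, y = 1/3 ↦ 2/3  <
x = 0, y = 2/3 ↦ 1/3  <
x = 0, y = 1 ↦ 0  <
x = 1/3, y = 0 ↦ 2/3  <
x = 1/3, y = 1/3 ↦ 1  ≥
x = 1/3, y = 2/3 ↦ 2/3  <
x = 1/3, y = 1 ↦ 1/3  <
x = 2/3, y = 0 ↦ 1/3  <
x = 2/3, y = 1/3 ↦ 2/3  <
x = 2/3, y = 2/3 ↦ 1  ≥
x = 2/3, y = 1 ↦ 2/3  <
x = 1, y = 0 ↦ 0  <
x = 1, y = 1/3 ↦ 1/3  <
x = 1, y = 2/3 ↦ 2/3  <
x = 1, y = 1 ↦ 1  ≥
So 4 of the 16 assignments meet the threshold.

4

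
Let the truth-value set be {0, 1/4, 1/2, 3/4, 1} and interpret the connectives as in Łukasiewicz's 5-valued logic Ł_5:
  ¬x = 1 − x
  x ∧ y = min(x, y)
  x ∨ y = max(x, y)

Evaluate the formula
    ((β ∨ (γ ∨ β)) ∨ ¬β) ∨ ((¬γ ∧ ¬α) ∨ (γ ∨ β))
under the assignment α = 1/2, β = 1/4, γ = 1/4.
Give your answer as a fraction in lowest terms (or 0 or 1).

3/4

γ ∨ β = 1/4 ∨ 1/4 = 1/4
β ∨ (γ ∨ β) = 1/4 ∨ 1/4 = 1/4
¬β = ¬1/4 = 3/4
(β ∨ (γ ∨ β)) ∨ ¬β = 1/4 ∨ 3/4 = 3/4
¬γ = ¬1/4 = 3/4
¬α = ¬1/2 = 1/2
¬γ ∧ ¬α = 3/4 ∧ 1/2 = 1/2
γ ∨ β = 1/4 ∨ 1/4 = 1/4
(¬γ ∧ ¬α) ∨ (γ ∨ β) = 1/2 ∨ 1/4 = 1/2
((β ∨ (γ ∨ β)) ∨ ¬β) ∨ ((¬γ ∧ ¬α) ∨ (γ ∨ β)) = 3/4 ∨ 1/2 = 3/4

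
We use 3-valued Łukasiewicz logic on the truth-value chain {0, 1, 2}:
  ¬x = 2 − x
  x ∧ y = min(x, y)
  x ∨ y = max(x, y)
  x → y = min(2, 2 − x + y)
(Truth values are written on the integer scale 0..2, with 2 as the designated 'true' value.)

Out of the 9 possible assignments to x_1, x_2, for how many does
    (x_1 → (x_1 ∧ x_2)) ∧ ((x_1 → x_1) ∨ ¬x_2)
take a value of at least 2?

6

x_1 = 0, x_2 = 0 ↦ 2  ≥
x_1 = 0, x_2 = 1 ↦ 2  ≥
x_1 = 0, x_2 = 2 ↦ 2  ≥
x_1 = 1, x_2 = 0 ↦ 1  <
x_1 = 1, x_2 = 1 ↦ 2  ≥
x_1 = 1, x_2 = 2 ↦ 2  ≥
x_1 = 2, x_2 = 0 ↦ 0  <
x_1 = 2, x_2 = 1 ↦ 1  <
x_1 = 2, x_2 = 2 ↦ 2  ≥
So 6 of the 9 assignments meet the threshold.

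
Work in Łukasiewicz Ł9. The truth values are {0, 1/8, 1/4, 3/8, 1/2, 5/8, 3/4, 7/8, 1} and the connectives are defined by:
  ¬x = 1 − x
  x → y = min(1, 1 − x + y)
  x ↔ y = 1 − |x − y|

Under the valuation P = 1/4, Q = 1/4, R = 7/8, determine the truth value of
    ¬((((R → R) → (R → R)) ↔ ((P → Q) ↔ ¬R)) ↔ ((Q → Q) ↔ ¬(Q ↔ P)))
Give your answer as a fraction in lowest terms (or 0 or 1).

R → R = 7/8 → 7/8 = 1
R → R = 7/8 → 7/8 = 1
(R → R) → (R → R) = 1 → 1 = 1
P → Q = 1/4 → 1/4 = 1
¬R = ¬7/8 = 1/8
(P → Q) ↔ ¬R = 1 ↔ 1/8 = 1/8
((R → R) → (R → R)) ↔ ((P → Q) ↔ ¬R) = 1 ↔ 1/8 = 1/8
Q → Q = 1/4 → 1/4 = 1
Q ↔ P = 1/4 ↔ 1/4 = 1
¬(Q ↔ P) = ¬1 = 0
(Q → Q) ↔ ¬(Q ↔ P) = 1 ↔ 0 = 0
(((R → R) → (R → R)) ↔ ((P → Q) ↔ ¬R)) ↔ ((Q → Q) ↔ ¬(Q ↔ P)) = 1/8 ↔ 0 = 7/8
¬((((R → R) → (R → R)) ↔ ((P → Q) ↔ ¬R)) ↔ ((Q → Q) ↔ ¬(Q ↔ P))) = ¬7/8 = 1/8

1/8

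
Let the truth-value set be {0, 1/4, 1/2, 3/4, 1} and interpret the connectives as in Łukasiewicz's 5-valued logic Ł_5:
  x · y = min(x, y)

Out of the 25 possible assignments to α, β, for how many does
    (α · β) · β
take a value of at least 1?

value 1: 1 assignment (counts)
value 3/4: 3 assignments
value 1/2: 5 assignments
value 1/4: 7 assignments
value 0: 9 assignments
So 1 of the 25 assignments meets the threshold.

1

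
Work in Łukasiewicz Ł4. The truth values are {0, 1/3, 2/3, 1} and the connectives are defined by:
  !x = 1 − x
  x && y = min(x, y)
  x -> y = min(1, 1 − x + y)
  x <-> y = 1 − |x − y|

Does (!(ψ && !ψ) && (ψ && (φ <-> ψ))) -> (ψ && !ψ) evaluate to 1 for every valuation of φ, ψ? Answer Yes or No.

Counterexample: take φ = 1/3, ψ = 2/3.
!ψ = !2/3 = 1/3
ψ && !ψ = 2/3 && 1/3 = 1/3
!(ψ && !ψ) = !1/3 = 2/3
φ <-> ψ = 1/3 <-> 2/3 = 2/3
ψ && (φ <-> ψ) = 2/3 && 2/3 = 2/3
!(ψ && !ψ) && (ψ && (φ <-> ψ)) = 2/3 && 2/3 = 2/3
!ψ = !2/3 = 1/3
ψ && !ψ = 2/3 && 1/3 = 1/3
(!(ψ && !ψ) && (ψ && (φ <-> ψ))) -> (ψ && !ψ) = 2/3 -> 1/3 = 2/3
This gives 2/3 ≠ 1.

No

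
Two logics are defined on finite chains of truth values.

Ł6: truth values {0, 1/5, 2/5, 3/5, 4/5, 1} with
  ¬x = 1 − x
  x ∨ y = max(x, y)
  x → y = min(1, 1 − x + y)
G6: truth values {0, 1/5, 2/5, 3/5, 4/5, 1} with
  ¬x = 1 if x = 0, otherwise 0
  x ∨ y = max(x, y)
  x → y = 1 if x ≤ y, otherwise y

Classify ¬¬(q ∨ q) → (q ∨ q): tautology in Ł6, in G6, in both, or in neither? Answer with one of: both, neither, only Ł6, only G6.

In Ł6: every assignment gives 1 — tautology.
In G6: at q = 1/5 the value is 1/5 — not a tautology.

only Ł6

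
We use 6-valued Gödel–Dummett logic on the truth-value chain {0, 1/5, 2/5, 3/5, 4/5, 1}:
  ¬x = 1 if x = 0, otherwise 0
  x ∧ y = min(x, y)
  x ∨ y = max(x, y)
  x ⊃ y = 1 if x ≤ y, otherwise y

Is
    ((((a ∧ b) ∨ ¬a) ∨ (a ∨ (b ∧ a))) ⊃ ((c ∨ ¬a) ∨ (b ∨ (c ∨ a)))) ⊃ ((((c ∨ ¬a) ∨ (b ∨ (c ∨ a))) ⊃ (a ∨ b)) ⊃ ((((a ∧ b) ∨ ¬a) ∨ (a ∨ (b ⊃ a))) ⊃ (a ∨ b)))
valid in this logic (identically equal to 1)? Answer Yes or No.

No

Counterexample: take a = 1/5, b = 0, c = 0.
a ∧ b = 1/5 ∧ 0 = 0
¬a = ¬1/5 = 0
(a ∧ b) ∨ ¬a = 0 ∨ 0 = 0
b ∧ a = 0 ∧ 1/5 = 0
a ∨ (b ∧ a) = 1/5 ∨ 0 = 1/5
((a ∧ b) ∨ ¬a) ∨ (a ∨ (b ∧ a)) = 0 ∨ 1/5 = 1/5
¬a = ¬1/5 = 0
c ∨ ¬a = 0 ∨ 0 = 0
c ∨ a = 0 ∨ 1/5 = 1/5
b ∨ (c ∨ a) = 0 ∨ 1/5 = 1/5
(c ∨ ¬a) ∨ (b ∨ (c ∨ a)) = 0 ∨ 1/5 = 1/5
(((a ∧ b) ∨ ¬a) ∨ (a ∨ (b ∧ a))) ⊃ ((c ∨ ¬a) ∨ (b ∨ (c ∨ a))) = 1/5 ⊃ 1/5 = 1
¬a = ¬1/5 = 0
c ∨ ¬a = 0 ∨ 0 = 0
c ∨ a = 0 ∨ 1/5 = 1/5
b ∨ (c ∨ a) = 0 ∨ 1/5 = 1/5
(c ∨ ¬a) ∨ (b ∨ (c ∨ a)) = 0 ∨ 1/5 = 1/5
a ∨ b = 1/5 ∨ 0 = 1/5
((c ∨ ¬a) ∨ (b ∨ (c ∨ a))) ⊃ (a ∨ b) = 1/5 ⊃ 1/5 = 1
a ∧ b = 1/5 ∧ 0 = 0
¬a = ¬1/5 = 0
(a ∧ b) ∨ ¬a = 0 ∨ 0 = 0
b ⊃ a = 0 ⊃ 1/5 = 1
a ∨ (b ⊃ a) = 1/5 ∨ 1 = 1
((a ∧ b) ∨ ¬a) ∨ (a ∨ (b ⊃ a)) = 0 ∨ 1 = 1
a ∨ b = 1/5 ∨ 0 = 1/5
(((a ∧ b) ∨ ¬a) ∨ (a ∨ (b ⊃ a))) ⊃ (a ∨ b) = 1 ⊃ 1/5 = 1/5
(((c ∨ ¬a) ∨ (b ∨ (c ∨ a))) ⊃ (a ∨ b)) ⊃ ((((a ∧ b) ∨ ¬a) ∨ (a ∨ (b ⊃ a))) ⊃ (a ∨ b)) = 1 ⊃ 1/5 = 1/5
((((a ∧ b) ∨ ¬a) ∨ (a ∨ (b ∧ a))) ⊃ ((c ∨ ¬a) ∨ (b ∨ (c ∨ a)))) ⊃ ((((c ∨ ¬a) ∨ (b ∨ (c ∨ a))) ⊃ (a ∨ b)) ⊃ ((((a ∧ b) ∨ ¬a) ∨ (a ∨ (b ⊃ a))) ⊃ (a ∨ b))) = 1 ⊃ 1/5 = 1/5
This gives 1/5 ≠ 1.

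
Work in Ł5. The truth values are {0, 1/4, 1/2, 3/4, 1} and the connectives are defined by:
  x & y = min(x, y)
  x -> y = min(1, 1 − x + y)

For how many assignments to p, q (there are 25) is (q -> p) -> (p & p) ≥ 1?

9

value 1: 9 assignments (counts)
value 3/4: 7 assignments
value 1/2: 5 assignments
value 1/4: 3 assignments
value 0: 1 assignment
So 9 of the 25 assignments meet the threshold.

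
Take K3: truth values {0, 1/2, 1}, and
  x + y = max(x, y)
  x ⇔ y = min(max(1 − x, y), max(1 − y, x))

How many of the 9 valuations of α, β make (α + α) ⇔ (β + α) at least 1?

4

α = 0, β = 0 ↦ 1  ≥
α = 0, β = 1/2 ↦ 1/2  <
α = 0, β = 1 ↦ 0  <
α = 1/2, β = 0 ↦ 1/2  <
α = 1/2, β = 1/2 ↦ 1/2  <
α = 1/2, β = 1 ↦ 1/2  <
α = 1, β = 0 ↦ 1  ≥
α = 1, β = 1/2 ↦ 1  ≥
α = 1, β = 1 ↦ 1  ≥
So 4 of the 9 assignments meet the threshold.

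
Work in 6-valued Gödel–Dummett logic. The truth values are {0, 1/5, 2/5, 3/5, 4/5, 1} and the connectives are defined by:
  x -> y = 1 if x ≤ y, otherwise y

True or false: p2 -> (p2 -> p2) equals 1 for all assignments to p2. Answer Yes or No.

p2 = 0 ↦ 1
p2 = 1/5 ↦ 1
p2 = 2/5 ↦ 1
p2 = 3/5 ↦ 1
p2 = 4/5 ↦ 1
p2 = 1 ↦ 1
Every assignment gives a value ≥ 1.

Yes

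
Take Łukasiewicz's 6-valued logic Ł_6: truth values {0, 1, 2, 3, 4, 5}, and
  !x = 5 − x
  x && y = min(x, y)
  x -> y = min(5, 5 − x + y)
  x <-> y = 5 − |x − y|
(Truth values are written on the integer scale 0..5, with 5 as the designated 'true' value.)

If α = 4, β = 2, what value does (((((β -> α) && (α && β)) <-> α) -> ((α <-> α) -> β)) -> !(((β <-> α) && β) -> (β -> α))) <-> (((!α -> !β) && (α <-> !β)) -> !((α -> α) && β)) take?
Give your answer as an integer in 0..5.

β -> α = 2 -> 4 = 5
α && β = 4 && 2 = 2
(β -> α) && (α && β) = 5 && 2 = 2
((β -> α) && (α && β)) <-> α = 2 <-> 4 = 3
α <-> α = 4 <-> 4 = 5
(α <-> α) -> β = 5 -> 2 = 2
(((β -> α) && (α && β)) <-> α) -> ((α <-> α) -> β) = 3 -> 2 = 4
β <-> α = 2 <-> 4 = 3
(β <-> α) && β = 3 && 2 = 2
β -> α = 2 -> 4 = 5
((β <-> α) && β) -> (β -> α) = 2 -> 5 = 5
!(((β <-> α) && β) -> (β -> α)) = !5 = 0
((((β -> α) && (α && β)) <-> α) -> ((α <-> α) -> β)) -> !(((β <-> α) && β) -> (β -> α)) = 4 -> 0 = 1
!α = !4 = 1
!β = !2 = 3
!α -> !β = 1 -> 3 = 5
!β = !2 = 3
α <-> !β = 4 <-> 3 = 4
(!α -> !β) && (α <-> !β) = 5 && 4 = 4
α -> α = 4 -> 4 = 5
(α -> α) && β = 5 && 2 = 2
!((α -> α) && β) = !2 = 3
((!α -> !β) && (α <-> !β)) -> !((α -> α) && β) = 4 -> 3 = 4
(((((β -> α) && (α && β)) <-> α) -> ((α <-> α) -> β)) -> !(((β <-> α) && β) -> (β -> α))) <-> (((!α -> !β) && (α <-> !β)) -> !((α -> α) && β)) = 1 <-> 4 = 2

2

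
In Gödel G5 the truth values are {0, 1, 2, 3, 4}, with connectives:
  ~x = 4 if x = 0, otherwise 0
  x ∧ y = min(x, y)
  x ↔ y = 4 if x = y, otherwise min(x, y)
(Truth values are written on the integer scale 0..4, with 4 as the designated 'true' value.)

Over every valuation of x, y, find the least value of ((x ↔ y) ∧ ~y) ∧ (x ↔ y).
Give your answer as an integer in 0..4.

0

Take x = 0, y = 1:
x ↔ y = 0 ↔ 1 = 0
~y = ~1 = 0
(x ↔ y) ∧ ~y = 0 ∧ 0 = 0
x ↔ y = 0 ↔ 1 = 0
((x ↔ y) ∧ ~y) ∧ (x ↔ y) = 0 ∧ 0 = 0
No assignment yields a value below 0, so this is the minimum.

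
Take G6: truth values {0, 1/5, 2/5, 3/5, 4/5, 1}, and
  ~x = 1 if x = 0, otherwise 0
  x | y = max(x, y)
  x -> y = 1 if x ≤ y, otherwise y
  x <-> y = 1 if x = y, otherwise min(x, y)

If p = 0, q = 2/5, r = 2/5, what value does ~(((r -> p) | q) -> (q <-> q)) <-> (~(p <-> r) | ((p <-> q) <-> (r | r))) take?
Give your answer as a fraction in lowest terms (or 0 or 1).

0

r -> p = 2/5 -> 0 = 0
(r -> p) | q = 0 | 2/5 = 2/5
q <-> q = 2/5 <-> 2/5 = 1
((r -> p) | q) -> (q <-> q) = 2/5 -> 1 = 1
~(((r -> p) | q) -> (q <-> q)) = ~1 = 0
p <-> r = 0 <-> 2/5 = 0
~(p <-> r) = ~0 = 1
p <-> q = 0 <-> 2/5 = 0
r | r = 2/5 | 2/5 = 2/5
(p <-> q) <-> (r | r) = 0 <-> 2/5 = 0
~(p <-> r) | ((p <-> q) <-> (r | r)) = 1 | 0 = 1
~(((r -> p) | q) -> (q <-> q)) <-> (~(p <-> r) | ((p <-> q) <-> (r | r))) = 0 <-> 1 = 0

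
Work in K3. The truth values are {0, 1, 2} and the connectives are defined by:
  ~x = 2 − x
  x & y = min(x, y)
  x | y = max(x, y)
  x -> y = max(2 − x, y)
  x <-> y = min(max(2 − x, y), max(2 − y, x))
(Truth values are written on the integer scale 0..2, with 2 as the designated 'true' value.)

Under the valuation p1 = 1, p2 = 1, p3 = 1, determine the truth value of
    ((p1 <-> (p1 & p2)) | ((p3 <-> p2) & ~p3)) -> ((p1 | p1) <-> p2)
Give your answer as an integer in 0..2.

p1 & p2 = 1 & 1 = 1
p1 <-> (p1 & p2) = 1 <-> 1 = 1
p3 <-> p2 = 1 <-> 1 = 1
~p3 = ~1 = 1
(p3 <-> p2) & ~p3 = 1 & 1 = 1
(p1 <-> (p1 & p2)) | ((p3 <-> p2) & ~p3) = 1 | 1 = 1
p1 | p1 = 1 | 1 = 1
(p1 | p1) <-> p2 = 1 <-> 1 = 1
((p1 <-> (p1 & p2)) | ((p3 <-> p2) & ~p3)) -> ((p1 | p1) <-> p2) = 1 -> 1 = 1

1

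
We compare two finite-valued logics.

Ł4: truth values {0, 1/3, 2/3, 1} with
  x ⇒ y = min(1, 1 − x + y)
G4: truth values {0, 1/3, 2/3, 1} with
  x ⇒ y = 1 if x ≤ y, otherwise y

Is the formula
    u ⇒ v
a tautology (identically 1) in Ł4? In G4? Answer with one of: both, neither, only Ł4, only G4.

In Ł4: at u = 1/3, v = 0 the value is 2/3 — not a tautology.
In G4: at u = 1/3, v = 0 the value is 0 — not a tautology.

neither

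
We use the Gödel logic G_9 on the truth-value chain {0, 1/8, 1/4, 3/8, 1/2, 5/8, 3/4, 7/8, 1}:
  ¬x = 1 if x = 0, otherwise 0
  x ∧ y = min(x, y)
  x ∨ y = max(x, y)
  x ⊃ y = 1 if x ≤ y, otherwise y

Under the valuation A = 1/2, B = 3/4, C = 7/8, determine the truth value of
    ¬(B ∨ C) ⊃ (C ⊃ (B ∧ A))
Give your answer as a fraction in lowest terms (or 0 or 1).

1

B ∨ C = 3/4 ∨ 7/8 = 7/8
¬(B ∨ C) = ¬7/8 = 0
B ∧ A = 3/4 ∧ 1/2 = 1/2
C ⊃ (B ∧ A) = 7/8 ⊃ 1/2 = 1/2
¬(B ∨ C) ⊃ (C ⊃ (B ∧ A)) = 0 ⊃ 1/2 = 1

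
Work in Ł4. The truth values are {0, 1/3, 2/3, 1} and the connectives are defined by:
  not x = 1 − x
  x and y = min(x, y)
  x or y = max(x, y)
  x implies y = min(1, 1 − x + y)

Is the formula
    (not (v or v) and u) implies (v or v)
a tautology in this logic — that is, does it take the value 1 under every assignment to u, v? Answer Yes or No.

No

Counterexample: take u = 1/3, v = 0.
v or v = 0 or 0 = 0
not (v or v) = not 0 = 1
not (v or v) and u = 1 and 1/3 = 1/3
v or v = 0 or 0 = 0
(not (v or v) and u) implies (v or v) = 1/3 implies 0 = 2/3
This gives 2/3 ≠ 1.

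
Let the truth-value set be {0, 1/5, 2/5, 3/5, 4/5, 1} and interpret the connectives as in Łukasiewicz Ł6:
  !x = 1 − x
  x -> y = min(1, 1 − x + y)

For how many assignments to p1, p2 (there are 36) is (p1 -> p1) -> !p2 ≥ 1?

value 1: 6 assignments (counts)
value 4/5: 6 assignments
value 3/5: 6 assignments
value 2/5: 6 assignments
value 1/5: 6 assignments
value 0: 6 assignments
So 6 of the 36 assignments meet the threshold.

6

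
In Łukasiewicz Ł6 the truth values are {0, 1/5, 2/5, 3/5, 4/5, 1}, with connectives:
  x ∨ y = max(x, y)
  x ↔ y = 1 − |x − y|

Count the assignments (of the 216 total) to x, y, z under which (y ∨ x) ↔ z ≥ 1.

36

value 1: 36 assignments (counts)
value 4/5: 60 assignments
value 3/5: 48 assignments
value 2/5: 36 assignments
value 1/5: 24 assignments
value 0: 12 assignments
So 36 of the 216 assignments meet the threshold.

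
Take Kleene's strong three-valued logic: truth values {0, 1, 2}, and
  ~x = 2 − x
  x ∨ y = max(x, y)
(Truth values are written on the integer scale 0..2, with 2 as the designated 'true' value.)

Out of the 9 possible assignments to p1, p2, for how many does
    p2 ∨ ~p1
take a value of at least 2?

5

p1 = 0, p2 = 0 ↦ 2  ≥
p1 = 0, p2 = 1 ↦ 2  ≥
p1 = 0, p2 = 2 ↦ 2  ≥
p1 = 1, p2 = 0 ↦ 1  <
p1 = 1, p2 = 1 ↦ 1  <
p1 = 1, p2 = 2 ↦ 2  ≥
p1 = 2, p2 = 0 ↦ 0  <
p1 = 2, p2 = 1 ↦ 1  <
p1 = 2, p2 = 2 ↦ 2  ≥
So 5 of the 9 assignments meet the threshold.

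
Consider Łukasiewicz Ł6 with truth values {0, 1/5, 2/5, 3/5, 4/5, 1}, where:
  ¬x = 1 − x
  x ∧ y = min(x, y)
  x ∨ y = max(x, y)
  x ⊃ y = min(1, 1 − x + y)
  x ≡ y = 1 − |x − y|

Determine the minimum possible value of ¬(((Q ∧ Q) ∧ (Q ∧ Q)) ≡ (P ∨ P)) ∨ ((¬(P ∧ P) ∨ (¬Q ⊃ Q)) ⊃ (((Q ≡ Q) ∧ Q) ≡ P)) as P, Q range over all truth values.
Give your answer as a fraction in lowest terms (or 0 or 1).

3/5

Take P = 0, Q = 2/5:
Q ∧ Q = 2/5 ∧ 2/5 = 2/5
Q ∧ Q = 2/5 ∧ 2/5 = 2/5
(Q ∧ Q) ∧ (Q ∧ Q) = 2/5 ∧ 2/5 = 2/5
P ∨ P = 0 ∨ 0 = 0
((Q ∧ Q) ∧ (Q ∧ Q)) ≡ (P ∨ P) = 2/5 ≡ 0 = 3/5
¬(((Q ∧ Q) ∧ (Q ∧ Q)) ≡ (P ∨ P)) = ¬3/5 = 2/5
P ∧ P = 0 ∧ 0 = 0
¬(P ∧ P) = ¬0 = 1
¬Q = ¬2/5 = 3/5
¬Q ⊃ Q = 3/5 ⊃ 2/5 = 4/5
¬(P ∧ P) ∨ (¬Q ⊃ Q) = 1 ∨ 4/5 = 1
Q ≡ Q = 2/5 ≡ 2/5 = 1
(Q ≡ Q) ∧ Q = 1 ∧ 2/5 = 2/5
((Q ≡ Q) ∧ Q) ≡ P = 2/5 ≡ 0 = 3/5
(¬(P ∧ P) ∨ (¬Q ⊃ Q)) ⊃ (((Q ≡ Q) ∧ Q) ≡ P) = 1 ⊃ 3/5 = 3/5
¬(((Q ∧ Q) ∧ (Q ∧ Q)) ≡ (P ∨ P)) ∨ ((¬(P ∧ P) ∨ (¬Q ⊃ Q)) ⊃ (((Q ≡ Q) ∧ Q) ≡ P)) = 2/5 ∨ 3/5 = 3/5
No assignment yields a value below 3/5, so this is the minimum.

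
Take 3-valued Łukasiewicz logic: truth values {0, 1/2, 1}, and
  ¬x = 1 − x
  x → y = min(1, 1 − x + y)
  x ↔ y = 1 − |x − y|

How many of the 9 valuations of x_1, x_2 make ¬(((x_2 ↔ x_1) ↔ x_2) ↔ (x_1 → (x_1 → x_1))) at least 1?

2

x_1 = 0, x_2 = 0 ↦ 1  ≥
x_1 = 0, x_2 = 1/2 ↦ 0  <
x_1 = 0, x_2 = 1 ↦ 1  ≥
x_1 = 1/2, x_2 = 0 ↦ 1/2  <
x_1 = 1/2, x_2 = 1/2 ↦ 1/2  <
x_1 = 1/2, x_2 = 1 ↦ 1/2  <
x_1 = 1, x_2 = 0 ↦ 0  <
x_1 = 1, x_2 = 1/2 ↦ 0  <
x_1 = 1, x_2 = 1 ↦ 0  <
So 2 of the 9 assignments meet the threshold.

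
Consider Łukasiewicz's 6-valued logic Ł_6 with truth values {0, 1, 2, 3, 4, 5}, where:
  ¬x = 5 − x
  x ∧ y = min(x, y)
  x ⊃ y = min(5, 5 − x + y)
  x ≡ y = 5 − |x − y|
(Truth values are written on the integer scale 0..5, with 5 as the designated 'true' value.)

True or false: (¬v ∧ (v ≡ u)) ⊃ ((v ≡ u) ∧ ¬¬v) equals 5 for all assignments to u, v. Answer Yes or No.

No

Counterexample: take u = 0, v = 0.
¬v = ¬0 = 5
v ≡ u = 0 ≡ 0 = 5
¬v ∧ (v ≡ u) = 5 ∧ 5 = 5
v ≡ u = 0 ≡ 0 = 5
¬v = ¬0 = 5
¬¬v = ¬5 = 0
(v ≡ u) ∧ ¬¬v = 5 ∧ 0 = 0
(¬v ∧ (v ≡ u)) ⊃ ((v ≡ u) ∧ ¬¬v) = 5 ⊃ 0 = 0
This gives 0 ≠ 5.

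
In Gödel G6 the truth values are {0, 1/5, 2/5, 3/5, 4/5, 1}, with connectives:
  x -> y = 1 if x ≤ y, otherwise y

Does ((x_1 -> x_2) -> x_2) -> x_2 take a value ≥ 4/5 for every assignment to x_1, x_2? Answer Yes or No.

Counterexample: take x_1 = 1/5, x_2 = 0.
x_1 -> x_2 = 1/5 -> 0 = 0
(x_1 -> x_2) -> x_2 = 0 -> 0 = 1
((x_1 -> x_2) -> x_2) -> x_2 = 1 -> 0 = 0
This gives 0, which is below 4/5.

No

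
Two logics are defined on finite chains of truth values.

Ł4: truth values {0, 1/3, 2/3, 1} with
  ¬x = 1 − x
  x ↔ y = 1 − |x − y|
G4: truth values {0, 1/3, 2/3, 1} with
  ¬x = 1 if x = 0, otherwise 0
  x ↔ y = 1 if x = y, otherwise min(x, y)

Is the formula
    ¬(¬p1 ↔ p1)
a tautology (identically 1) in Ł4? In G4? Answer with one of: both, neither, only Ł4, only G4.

In Ł4: at p1 = 1/3 the value is 1/3 — not a tautology.
In G4: every assignment gives 1 — tautology.

only G4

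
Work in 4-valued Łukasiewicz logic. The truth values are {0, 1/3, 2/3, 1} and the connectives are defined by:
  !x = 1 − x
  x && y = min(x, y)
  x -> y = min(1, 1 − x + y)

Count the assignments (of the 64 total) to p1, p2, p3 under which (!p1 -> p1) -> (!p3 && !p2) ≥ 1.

22

value 1: 22 assignments (counts)
value 2/3: 11 assignments
value 1/3: 17 assignments
value 0: 14 assignments
So 22 of the 64 assignments meet the threshold.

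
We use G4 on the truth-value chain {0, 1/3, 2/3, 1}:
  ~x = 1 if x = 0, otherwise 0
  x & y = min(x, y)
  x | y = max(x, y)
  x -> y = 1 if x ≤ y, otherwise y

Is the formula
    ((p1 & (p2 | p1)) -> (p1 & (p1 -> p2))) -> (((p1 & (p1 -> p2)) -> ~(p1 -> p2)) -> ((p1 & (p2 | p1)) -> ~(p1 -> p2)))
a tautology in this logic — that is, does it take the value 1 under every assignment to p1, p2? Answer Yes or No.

Yes

p1 = 0, p2 = 0 ↦ 1
p1 = 0, p2 = 1/3 ↦ 1
p1 = 0, p2 = 2/3 ↦ 1
p1 = 0, p2 = 1 ↦ 1
p1 = 1/3, p2 = 0 ↦ 1
p1 = 1/3, p2 = 1/3 ↦ 1
p1 = 1/3, p2 = 2/3 ↦ 1
p1 = 1/3, p2 = 1 ↦ 1
p1 = 2/3, p2 = 0 ↦ 1
p1 = 2/3, p2 = 1/3 ↦ 1
p1 = 2/3, p2 = 2/3 ↦ 1
p1 = 2/3, p2 = 1 ↦ 1
p1 = 1, p2 = 0 ↦ 1
p1 = 1, p2 = 1/3 ↦ 1
p1 = 1, p2 = 2/3 ↦ 1
p1 = 1, p2 = 1 ↦ 1
Every assignment gives a value ≥ 1.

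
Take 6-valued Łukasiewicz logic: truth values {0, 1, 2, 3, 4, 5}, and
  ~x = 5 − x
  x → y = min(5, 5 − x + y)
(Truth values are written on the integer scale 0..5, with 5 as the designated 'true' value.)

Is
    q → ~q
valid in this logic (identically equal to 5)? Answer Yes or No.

Counterexample: take q = 3.
~q = ~3 = 2
q → ~q = 3 → 2 = 4
This gives 4 ≠ 5.

No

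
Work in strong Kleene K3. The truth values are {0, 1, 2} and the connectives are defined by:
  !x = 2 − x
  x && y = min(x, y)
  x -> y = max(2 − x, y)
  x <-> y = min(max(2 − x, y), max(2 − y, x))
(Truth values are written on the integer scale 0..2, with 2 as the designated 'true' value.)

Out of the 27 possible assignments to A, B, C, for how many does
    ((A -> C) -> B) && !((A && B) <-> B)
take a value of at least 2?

value 2: 3 assignments (counts)
value 1: 12 assignments
value 0: 12 assignments
So 3 of the 27 assignments meet the threshold.

3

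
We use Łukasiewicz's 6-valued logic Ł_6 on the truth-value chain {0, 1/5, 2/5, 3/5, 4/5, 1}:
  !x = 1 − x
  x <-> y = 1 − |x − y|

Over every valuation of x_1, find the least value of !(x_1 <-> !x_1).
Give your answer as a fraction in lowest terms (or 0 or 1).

1/5

Take x_1 = 2/5:
!x_1 = !2/5 = 3/5
x_1 <-> !x_1 = 2/5 <-> 3/5 = 4/5
!(x_1 <-> !x_1) = !4/5 = 1/5
No assignment yields a value below 1/5, so this is the minimum.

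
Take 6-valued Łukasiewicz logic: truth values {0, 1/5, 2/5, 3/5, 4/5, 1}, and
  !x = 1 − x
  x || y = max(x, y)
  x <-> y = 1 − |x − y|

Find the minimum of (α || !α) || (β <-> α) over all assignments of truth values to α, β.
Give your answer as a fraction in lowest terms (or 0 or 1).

3/5

Take α = 2/5, β = 0:
!α = !2/5 = 3/5
α || !α = 2/5 || 3/5 = 3/5
β <-> α = 0 <-> 2/5 = 3/5
(α || !α) || (β <-> α) = 3/5 || 3/5 = 3/5
No assignment yields a value below 3/5, so this is the minimum.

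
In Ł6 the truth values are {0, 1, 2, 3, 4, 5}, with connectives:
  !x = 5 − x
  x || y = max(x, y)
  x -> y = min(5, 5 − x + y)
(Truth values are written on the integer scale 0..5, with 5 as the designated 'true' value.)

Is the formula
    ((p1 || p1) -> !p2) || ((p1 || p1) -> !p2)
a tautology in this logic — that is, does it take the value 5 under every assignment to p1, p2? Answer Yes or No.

Counterexample: take p1 = 1, p2 = 5.
p1 || p1 = 1 || 1 = 1
!p2 = !5 = 0
(p1 || p1) -> !p2 = 1 -> 0 = 4
p1 || p1 = 1 || 1 = 1
!p2 = !5 = 0
(p1 || p1) -> !p2 = 1 -> 0 = 4
((p1 || p1) -> !p2) || ((p1 || p1) -> !p2) = 4 || 4 = 4
This gives 4 ≠ 5.

No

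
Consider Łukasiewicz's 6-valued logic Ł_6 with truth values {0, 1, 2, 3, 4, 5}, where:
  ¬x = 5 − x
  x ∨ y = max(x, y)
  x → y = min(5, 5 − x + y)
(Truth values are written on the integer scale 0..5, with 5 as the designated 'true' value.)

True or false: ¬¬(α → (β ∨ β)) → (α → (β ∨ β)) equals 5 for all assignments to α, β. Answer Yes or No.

At α = 3, β = 0, for instance:
β ∨ β = 0 ∨ 0 = 0
α → (β ∨ β) = 3 → 0 = 2
¬(α → (β ∨ β)) = ¬2 = 3
¬¬(α → (β ∨ β)) = ¬3 = 2
¬¬(α → (β ∨ β)) → (α → (β ∨ β)) = 2 → 2 = 5
and checking the remaining 35 assignments likewise gives ≥ 5 in every case.

Yes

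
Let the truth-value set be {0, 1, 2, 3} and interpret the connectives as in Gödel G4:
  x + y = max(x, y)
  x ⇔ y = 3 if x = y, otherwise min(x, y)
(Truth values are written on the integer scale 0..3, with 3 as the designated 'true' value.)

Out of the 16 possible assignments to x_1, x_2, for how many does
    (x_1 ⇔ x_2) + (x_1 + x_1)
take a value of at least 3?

7

x_1 = 0, x_2 = 0 ↦ 3  ≥
x_1 = 0, x_2 = 1 ↦ 0  <
x_1 = 0, x_2 = 2 ↦ 0  <
x_1 = 0, x_2 = 3 ↦ 0  <
x_1 = 1, x_2 = 0 ↦ 1  <
x_1 = 1, x_2 = 1 ↦ 3  ≥
x_1 = 1, x_2 = 2 ↦ 1  <
x_1 = 1, x_2 = 3 ↦ 1  <
x_1 = 2, x_2 = 0 ↦ 2  <
x_1 = 2, x_2 = 1 ↦ 2  <
x_1 = 2, x_2 = 2 ↦ 3  ≥
x_1 = 2, x_2 = 3 ↦ 2  <
x_1 = 3, x_2 = 0 ↦ 3  ≥
x_1 = 3, x_2 = 1 ↦ 3  ≥
x_1 = 3, x_2 = 2 ↦ 3  ≥
x_1 = 3, x_2 = 3 ↦ 3  ≥
So 7 of the 16 assignments meet the threshold.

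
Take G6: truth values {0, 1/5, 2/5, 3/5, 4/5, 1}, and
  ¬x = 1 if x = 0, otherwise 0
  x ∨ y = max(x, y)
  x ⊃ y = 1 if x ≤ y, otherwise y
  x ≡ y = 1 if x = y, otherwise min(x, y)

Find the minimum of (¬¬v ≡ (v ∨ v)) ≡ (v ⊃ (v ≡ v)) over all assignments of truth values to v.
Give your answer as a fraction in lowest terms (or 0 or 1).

Take v = 1/5:
¬v = ¬1/5 = 0
¬¬v = ¬0 = 1
v ∨ v = 1/5 ∨ 1/5 = 1/5
¬¬v ≡ (v ∨ v) = 1 ≡ 1/5 = 1/5
v ≡ v = 1/5 ≡ 1/5 = 1
v ⊃ (v ≡ v) = 1/5 ⊃ 1 = 1
(¬¬v ≡ (v ∨ v)) ≡ (v ⊃ (v ≡ v)) = 1/5 ≡ 1 = 1/5
No assignment yields a value below 1/5, so this is the minimum.

1/5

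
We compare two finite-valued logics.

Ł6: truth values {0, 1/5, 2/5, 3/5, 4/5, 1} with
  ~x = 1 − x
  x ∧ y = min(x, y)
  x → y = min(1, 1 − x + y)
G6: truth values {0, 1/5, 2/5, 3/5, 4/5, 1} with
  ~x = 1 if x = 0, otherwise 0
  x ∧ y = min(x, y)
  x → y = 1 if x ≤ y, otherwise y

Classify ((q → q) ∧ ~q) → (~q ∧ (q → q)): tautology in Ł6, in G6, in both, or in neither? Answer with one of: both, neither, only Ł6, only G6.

In Ł6: every assignment gives 1 — tautology.
In G6: every assignment gives 1 — tautology.

both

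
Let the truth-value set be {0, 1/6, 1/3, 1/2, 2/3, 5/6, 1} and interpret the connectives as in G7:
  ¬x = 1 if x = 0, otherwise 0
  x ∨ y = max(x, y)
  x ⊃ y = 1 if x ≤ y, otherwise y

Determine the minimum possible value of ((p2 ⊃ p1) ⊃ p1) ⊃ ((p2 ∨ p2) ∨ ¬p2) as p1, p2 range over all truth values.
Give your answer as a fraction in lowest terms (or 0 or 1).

Take p1 = 0, p2 = 1/6:
p2 ⊃ p1 = 1/6 ⊃ 0 = 0
(p2 ⊃ p1) ⊃ p1 = 0 ⊃ 0 = 1
p2 ∨ p2 = 1/6 ∨ 1/6 = 1/6
¬p2 = ¬1/6 = 0
(p2 ∨ p2) ∨ ¬p2 = 1/6 ∨ 0 = 1/6
((p2 ⊃ p1) ⊃ p1) ⊃ ((p2 ∨ p2) ∨ ¬p2) = 1 ⊃ 1/6 = 1/6
No assignment yields a value below 1/6, so this is the minimum.

1/6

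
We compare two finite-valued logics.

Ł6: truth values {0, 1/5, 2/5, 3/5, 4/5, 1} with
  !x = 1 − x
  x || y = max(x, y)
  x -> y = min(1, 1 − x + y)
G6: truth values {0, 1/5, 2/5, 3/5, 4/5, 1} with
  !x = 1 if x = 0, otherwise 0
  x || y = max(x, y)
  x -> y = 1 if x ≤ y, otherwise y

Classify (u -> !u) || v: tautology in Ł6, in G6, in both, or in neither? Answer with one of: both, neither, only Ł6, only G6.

In Ł6: at u = 3/5, v = 0 the value is 4/5 — not a tautology.
In G6: at u = 1/5, v = 0 the value is 0 — not a tautology.

neither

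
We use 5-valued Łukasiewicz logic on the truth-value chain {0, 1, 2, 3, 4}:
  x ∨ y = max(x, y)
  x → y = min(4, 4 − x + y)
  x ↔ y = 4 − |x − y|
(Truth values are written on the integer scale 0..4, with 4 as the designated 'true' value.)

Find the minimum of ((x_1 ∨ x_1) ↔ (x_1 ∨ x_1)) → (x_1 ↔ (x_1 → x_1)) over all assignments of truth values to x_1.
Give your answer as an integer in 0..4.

Take x_1 = 0:
x_1 ∨ x_1 = 0 ∨ 0 = 0
x_1 ∨ x_1 = 0 ∨ 0 = 0
(x_1 ∨ x_1) ↔ (x_1 ∨ x_1) = 0 ↔ 0 = 4
x_1 → x_1 = 0 → 0 = 4
x_1 ↔ (x_1 → x_1) = 0 ↔ 4 = 0
((x_1 ∨ x_1) ↔ (x_1 ∨ x_1)) → (x_1 ↔ (x_1 → x_1)) = 4 → 0 = 0
No assignment yields a value below 0, so this is the minimum.

0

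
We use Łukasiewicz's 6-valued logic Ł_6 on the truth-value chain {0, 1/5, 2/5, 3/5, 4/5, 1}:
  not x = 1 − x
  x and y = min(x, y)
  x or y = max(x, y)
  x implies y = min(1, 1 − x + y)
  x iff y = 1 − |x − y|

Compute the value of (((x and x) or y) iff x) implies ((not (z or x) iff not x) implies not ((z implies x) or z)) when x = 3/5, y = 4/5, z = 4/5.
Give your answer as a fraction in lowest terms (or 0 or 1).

3/5

x and x = 3/5 and 3/5 = 3/5
(x and x) or y = 3/5 or 4/5 = 4/5
((x and x) or y) iff x = 4/5 iff 3/5 = 4/5
z or x = 4/5 or 3/5 = 4/5
not (z or x) = not 4/5 = 1/5
not x = not 3/5 = 2/5
not (z or x) iff not x = 1/5 iff 2/5 = 4/5
z implies x = 4/5 implies 3/5 = 4/5
(z implies x) or z = 4/5 or 4/5 = 4/5
not ((z implies x) or z) = not 4/5 = 1/5
(not (z or x) iff not x) implies not ((z implies x) or z) = 4/5 implies 1/5 = 2/5
(((x and x) or y) iff x) implies ((not (z or x) iff not x) implies not ((z implies x) or z)) = 4/5 implies 2/5 = 3/5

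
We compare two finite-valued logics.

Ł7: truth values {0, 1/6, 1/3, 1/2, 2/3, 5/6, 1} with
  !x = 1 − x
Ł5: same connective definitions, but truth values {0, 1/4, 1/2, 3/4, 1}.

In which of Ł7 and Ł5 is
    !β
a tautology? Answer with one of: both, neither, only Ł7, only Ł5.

In Ł7: at β = 1/6 the value is 5/6 — not a tautology.
In Ł5: at β = 1/4 the value is 3/4 — not a tautology.

neither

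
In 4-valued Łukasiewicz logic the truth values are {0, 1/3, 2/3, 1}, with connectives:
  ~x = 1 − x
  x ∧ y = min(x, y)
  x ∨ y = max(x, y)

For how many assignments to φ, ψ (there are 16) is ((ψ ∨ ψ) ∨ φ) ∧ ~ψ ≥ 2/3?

φ = 0, ψ = 0 ↦ 0  <
φ = 0, ψ = 1/3 ↦ 1/3  <
φ = 0, ψ = 2/3 ↦ 1/3  <
φ = 0, ψ = 1 ↦ 0  <
φ = 1/3, ψ = 0 ↦ 1/3  <
φ = 1/3, ψ = 1/3 ↦ 1/3  <
φ = 1/3, ψ = 2/3 ↦ 1/3  <
φ = 1/3, ψ = 1 ↦ 0  <
φ = 2/3, ψ = 0 ↦ 2/3  ≥
φ = 2/3, ψ = 1/3 ↦ 2/3  ≥
φ = 2/3, ψ = 2/3 ↦ 1/3  <
φ = 2/3, ψ = 1 ↦ 0  <
φ = 1, ψ = 0 ↦ 1  ≥
φ = 1, ψ = 1/3 ↦ 2/3  ≥
φ = 1, ψ = 2/3 ↦ 1/3  <
φ = 1, ψ = 1 ↦ 0  <
So 4 of the 16 assignments meet the threshold.

4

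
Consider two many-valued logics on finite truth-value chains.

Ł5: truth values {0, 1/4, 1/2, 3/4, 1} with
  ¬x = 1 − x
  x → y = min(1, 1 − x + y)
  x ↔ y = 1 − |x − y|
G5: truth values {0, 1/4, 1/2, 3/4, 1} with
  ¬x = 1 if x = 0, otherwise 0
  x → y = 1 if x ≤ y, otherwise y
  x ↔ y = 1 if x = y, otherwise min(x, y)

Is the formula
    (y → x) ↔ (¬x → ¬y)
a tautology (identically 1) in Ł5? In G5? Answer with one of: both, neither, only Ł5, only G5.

only Ł5

In Ł5: every assignment gives 1 — tautology.
In G5: at x = 1/4, y = 1/2 the value is 1/4 — not a tautology.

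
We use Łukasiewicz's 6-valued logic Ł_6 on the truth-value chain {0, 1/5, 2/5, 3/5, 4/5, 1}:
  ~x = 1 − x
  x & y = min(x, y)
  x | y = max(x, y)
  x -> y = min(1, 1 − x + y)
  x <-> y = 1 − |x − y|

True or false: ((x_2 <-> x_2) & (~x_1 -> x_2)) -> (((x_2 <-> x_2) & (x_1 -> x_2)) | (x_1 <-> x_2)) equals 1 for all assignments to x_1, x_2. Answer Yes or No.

No

Counterexample: take x_1 = 3/5, x_2 = 0.
x_2 <-> x_2 = 0 <-> 0 = 1
~x_1 = ~3/5 = 2/5
~x_1 -> x_2 = 2/5 -> 0 = 3/5
(x_2 <-> x_2) & (~x_1 -> x_2) = 1 & 3/5 = 3/5
x_2 <-> x_2 = 0 <-> 0 = 1
x_1 -> x_2 = 3/5 -> 0 = 2/5
(x_2 <-> x_2) & (x_1 -> x_2) = 1 & 2/5 = 2/5
x_1 <-> x_2 = 3/5 <-> 0 = 2/5
((x_2 <-> x_2) & (x_1 -> x_2)) | (x_1 <-> x_2) = 2/5 | 2/5 = 2/5
((x_2 <-> x_2) & (~x_1 -> x_2)) -> (((x_2 <-> x_2) & (x_1 -> x_2)) | (x_1 <-> x_2)) = 3/5 -> 2/5 = 4/5
This gives 4/5 ≠ 1.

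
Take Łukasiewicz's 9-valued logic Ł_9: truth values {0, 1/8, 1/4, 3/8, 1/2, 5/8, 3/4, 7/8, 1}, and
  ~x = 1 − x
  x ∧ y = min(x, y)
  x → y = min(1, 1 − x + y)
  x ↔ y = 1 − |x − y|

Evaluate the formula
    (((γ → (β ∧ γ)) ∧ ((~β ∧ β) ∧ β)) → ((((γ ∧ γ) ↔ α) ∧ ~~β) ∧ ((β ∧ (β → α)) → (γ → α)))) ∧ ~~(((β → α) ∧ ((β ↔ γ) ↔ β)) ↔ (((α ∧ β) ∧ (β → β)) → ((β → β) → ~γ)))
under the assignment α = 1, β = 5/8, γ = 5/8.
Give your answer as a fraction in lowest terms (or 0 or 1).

7/8

β ∧ γ = 5/8 ∧ 5/8 = 5/8
γ → (β ∧ γ) = 5/8 → 5/8 = 1
~β = ~5/8 = 3/8
~β ∧ β = 3/8 ∧ 5/8 = 3/8
(~β ∧ β) ∧ β = 3/8 ∧ 5/8 = 3/8
(γ → (β ∧ γ)) ∧ ((~β ∧ β) ∧ β) = 1 ∧ 3/8 = 3/8
γ ∧ γ = 5/8 ∧ 5/8 = 5/8
(γ ∧ γ) ↔ α = 5/8 ↔ 1 = 5/8
~β = ~5/8 = 3/8
~~β = ~3/8 = 5/8
((γ ∧ γ) ↔ α) ∧ ~~β = 5/8 ∧ 5/8 = 5/8
β → α = 5/8 → 1 = 1
β ∧ (β → α) = 5/8 ∧ 1 = 5/8
γ → α = 5/8 → 1 = 1
(β ∧ (β → α)) → (γ → α) = 5/8 → 1 = 1
(((γ ∧ γ) ↔ α) ∧ ~~β) ∧ ((β ∧ (β → α)) → (γ → α)) = 5/8 ∧ 1 = 5/8
((γ → (β ∧ γ)) ∧ ((~β ∧ β) ∧ β)) → ((((γ ∧ γ) ↔ α) ∧ ~~β) ∧ ((β ∧ (β → α)) → (γ → α))) = 3/8 → 5/8 = 1
β → α = 5/8 → 1 = 1
β ↔ γ = 5/8 ↔ 5/8 = 1
(β ↔ γ) ↔ β = 1 ↔ 5/8 = 5/8
(β → α) ∧ ((β ↔ γ) ↔ β) = 1 ∧ 5/8 = 5/8
α ∧ β = 1 ∧ 5/8 = 5/8
β → β = 5/8 → 5/8 = 1
(α ∧ β) ∧ (β → β) = 5/8 ∧ 1 = 5/8
β → β = 5/8 → 5/8 = 1
~γ = ~5/8 = 3/8
(β → β) → ~γ = 1 → 3/8 = 3/8
((α ∧ β) ∧ (β → β)) → ((β → β) → ~γ) = 5/8 → 3/8 = 3/4
((β → α) ∧ ((β ↔ γ) ↔ β)) ↔ (((α ∧ β) ∧ (β → β)) → ((β → β) → ~γ)) = 5/8 ↔ 3/4 = 7/8
~(((β → α) ∧ ((β ↔ γ) ↔ β)) ↔ (((α ∧ β) ∧ (β → β)) → ((β → β) → ~γ))) = ~7/8 = 1/8
~~(((β → α) ∧ ((β ↔ γ) ↔ β)) ↔ (((α ∧ β) ∧ (β → β)) → ((β → β) → ~γ))) = ~1/8 = 7/8
(((γ → (β ∧ γ)) ∧ ((~β ∧ β) ∧ β)) → ((((γ ∧ γ) ↔ α) ∧ ~~β) ∧ ((β ∧ (β → α)) → (γ → α)))) ∧ ~~(((β → α) ∧ ((β ↔ γ) ↔ β)) ↔ (((α ∧ β) ∧ (β → β)) → ((β → β) → ~γ))) = 1 ∧ 7/8 = 7/8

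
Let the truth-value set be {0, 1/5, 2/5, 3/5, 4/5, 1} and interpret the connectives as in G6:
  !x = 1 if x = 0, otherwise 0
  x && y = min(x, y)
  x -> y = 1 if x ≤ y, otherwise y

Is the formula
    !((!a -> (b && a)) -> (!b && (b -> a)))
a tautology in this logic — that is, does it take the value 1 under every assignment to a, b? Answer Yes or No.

Counterexample: take a = 0, b = 0.
!a = !0 = 1
b && a = 0 && 0 = 0
!a -> (b && a) = 1 -> 0 = 0
!b = !0 = 1
b -> a = 0 -> 0 = 1
!b && (b -> a) = 1 && 1 = 1
(!a -> (b && a)) -> (!b && (b -> a)) = 0 -> 1 = 1
!((!a -> (b && a)) -> (!b && (b -> a))) = !1 = 0
This gives 0 ≠ 1.

No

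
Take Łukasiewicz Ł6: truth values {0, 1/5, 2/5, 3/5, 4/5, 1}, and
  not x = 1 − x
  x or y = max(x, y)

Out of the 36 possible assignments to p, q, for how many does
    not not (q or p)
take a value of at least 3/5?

value 1: 11 assignments (counts)
value 4/5: 9 assignments (counts)
value 3/5: 7 assignments (counts)
value 2/5: 5 assignments
value 1/5: 3 assignments
value 0: 1 assignment
So 27 of the 36 assignments meet the threshold.

27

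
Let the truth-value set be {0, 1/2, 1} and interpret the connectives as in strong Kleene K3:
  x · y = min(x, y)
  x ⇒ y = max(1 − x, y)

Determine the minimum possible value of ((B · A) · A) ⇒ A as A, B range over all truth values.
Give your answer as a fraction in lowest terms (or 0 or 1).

Take A = 1/2, B = 1/2:
B · A = 1/2 · 1/2 = 1/2
(B · A) · A = 1/2 · 1/2 = 1/2
((B · A) · A) ⇒ A = 1/2 ⇒ 1/2 = 1/2
No assignment yields a value below 1/2, so this is the minimum.

1/2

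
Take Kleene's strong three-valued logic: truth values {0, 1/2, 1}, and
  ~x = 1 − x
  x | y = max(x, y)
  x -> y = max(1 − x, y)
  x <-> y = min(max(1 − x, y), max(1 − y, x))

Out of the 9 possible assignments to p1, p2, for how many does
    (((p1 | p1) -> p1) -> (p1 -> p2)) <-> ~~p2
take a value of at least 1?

4

p1 = 0, p2 = 0 ↦ 0  <
p1 = 0, p2 = 1/2 ↦ 1/2  <
p1 = 0, p2 = 1 ↦ 1  ≥
p1 = 1/2, p2 = 0 ↦ 1/2  <
p1 = 1/2, p2 = 1/2 ↦ 1/2  <
p1 = 1/2, p2 = 1 ↦ 1  ≥
p1 = 1, p2 = 0 ↦ 1  ≥
p1 = 1, p2 = 1/2 ↦ 1/2  <
p1 = 1, p2 = 1 ↦ 1  ≥
So 4 of the 9 assignments meet the threshold.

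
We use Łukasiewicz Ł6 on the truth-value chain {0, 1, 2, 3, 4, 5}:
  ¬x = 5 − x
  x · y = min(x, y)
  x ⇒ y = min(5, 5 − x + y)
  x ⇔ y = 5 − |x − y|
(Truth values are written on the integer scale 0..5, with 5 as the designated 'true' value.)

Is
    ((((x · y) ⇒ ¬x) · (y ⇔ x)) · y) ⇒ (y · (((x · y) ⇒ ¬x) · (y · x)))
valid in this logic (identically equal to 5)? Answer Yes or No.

No

Counterexample: take x = 0, y = 1.
x · y = 0 · 1 = 0
¬x = ¬0 = 5
(x · y) ⇒ ¬x = 0 ⇒ 5 = 5
y ⇔ x = 1 ⇔ 0 = 4
((x · y) ⇒ ¬x) · (y ⇔ x) = 5 · 4 = 4
(((x · y) ⇒ ¬x) · (y ⇔ x)) · y = 4 · 1 = 1
x · y = 0 · 1 = 0
¬x = ¬0 = 5
(x · y) ⇒ ¬x = 0 ⇒ 5 = 5
y · x = 1 · 0 = 0
((x · y) ⇒ ¬x) · (y · x) = 5 · 0 = 0
y · (((x · y) ⇒ ¬x) · (y · x)) = 1 · 0 = 0
((((x · y) ⇒ ¬x) · (y ⇔ x)) · y) ⇒ (y · (((x · y) ⇒ ¬x) · (y · x))) = 1 ⇒ 0 = 4
This gives 4 ≠ 5.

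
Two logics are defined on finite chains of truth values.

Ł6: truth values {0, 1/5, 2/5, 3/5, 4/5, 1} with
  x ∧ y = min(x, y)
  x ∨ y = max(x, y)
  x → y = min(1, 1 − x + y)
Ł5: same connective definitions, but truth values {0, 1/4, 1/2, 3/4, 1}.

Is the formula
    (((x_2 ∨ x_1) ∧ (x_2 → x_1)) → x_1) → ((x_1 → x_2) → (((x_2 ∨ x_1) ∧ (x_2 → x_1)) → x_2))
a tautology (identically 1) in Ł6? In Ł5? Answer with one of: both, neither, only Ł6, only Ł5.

both

In Ł6: every assignment gives 1 — tautology.
In Ł5: every assignment gives 1 — tautology.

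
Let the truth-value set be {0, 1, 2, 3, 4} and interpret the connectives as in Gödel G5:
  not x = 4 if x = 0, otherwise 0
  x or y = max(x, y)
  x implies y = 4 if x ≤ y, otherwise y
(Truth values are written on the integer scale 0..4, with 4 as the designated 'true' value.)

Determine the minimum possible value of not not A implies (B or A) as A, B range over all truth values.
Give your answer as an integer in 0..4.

Take A = 1, B = 0:
not A = not 1 = 0
not not A = not 0 = 4
B or A = 0 or 1 = 1
not not A implies (B or A) = 4 implies 1 = 1
No assignment yields a value below 1, so this is the minimum.

1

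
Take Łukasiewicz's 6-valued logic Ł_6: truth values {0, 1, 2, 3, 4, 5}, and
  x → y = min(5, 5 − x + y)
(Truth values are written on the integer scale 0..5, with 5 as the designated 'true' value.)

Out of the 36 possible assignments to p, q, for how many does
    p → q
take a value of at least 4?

value 5: 21 assignments (counts)
value 4: 5 assignments (counts)
value 3: 4 assignments
value 2: 3 assignments
value 1: 2 assignments
value 0: 1 assignment
So 26 of the 36 assignments meet the threshold.

26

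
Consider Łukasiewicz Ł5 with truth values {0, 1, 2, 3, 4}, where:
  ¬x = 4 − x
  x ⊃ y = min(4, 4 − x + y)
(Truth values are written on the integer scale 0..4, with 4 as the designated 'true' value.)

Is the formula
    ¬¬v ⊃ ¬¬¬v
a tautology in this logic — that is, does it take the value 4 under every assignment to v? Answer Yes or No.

No

Counterexample: take v = 3.
¬v = ¬3 = 1
¬¬v = ¬1 = 3
¬¬v = ¬1 = 3
¬¬¬v = ¬3 = 1
¬¬v ⊃ ¬¬¬v = 3 ⊃ 1 = 2
This gives 2 ≠ 4.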